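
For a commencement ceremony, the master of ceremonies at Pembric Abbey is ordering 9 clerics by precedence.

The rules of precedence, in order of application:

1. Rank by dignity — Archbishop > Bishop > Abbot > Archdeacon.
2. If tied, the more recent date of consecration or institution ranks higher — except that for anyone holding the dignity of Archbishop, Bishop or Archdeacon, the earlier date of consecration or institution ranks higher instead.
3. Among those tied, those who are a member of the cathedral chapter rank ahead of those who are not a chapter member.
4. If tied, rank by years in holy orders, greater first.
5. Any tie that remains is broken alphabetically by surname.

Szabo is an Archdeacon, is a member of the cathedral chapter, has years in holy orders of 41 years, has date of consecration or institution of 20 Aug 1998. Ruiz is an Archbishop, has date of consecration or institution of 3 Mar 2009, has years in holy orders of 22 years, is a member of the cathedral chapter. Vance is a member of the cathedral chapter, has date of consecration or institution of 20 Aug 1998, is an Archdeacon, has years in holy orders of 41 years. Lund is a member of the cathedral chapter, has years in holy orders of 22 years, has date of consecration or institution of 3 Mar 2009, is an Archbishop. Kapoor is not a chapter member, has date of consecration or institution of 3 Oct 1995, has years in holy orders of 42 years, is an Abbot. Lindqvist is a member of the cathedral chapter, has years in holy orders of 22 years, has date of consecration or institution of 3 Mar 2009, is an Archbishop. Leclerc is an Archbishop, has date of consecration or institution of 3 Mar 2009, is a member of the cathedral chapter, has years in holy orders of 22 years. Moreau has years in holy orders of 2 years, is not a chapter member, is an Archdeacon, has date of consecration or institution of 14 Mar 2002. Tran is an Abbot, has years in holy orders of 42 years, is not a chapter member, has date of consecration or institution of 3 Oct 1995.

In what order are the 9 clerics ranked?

Leclerc, Lindqvist, Lund, Ruiz, Kapoor, Tran, Szabo, Vance, Moreau

By dignity: Leclerc, Lindqvist, Lund and Ruiz (Archbishop); then Kapoor and Tran (Abbot); then Szabo, Vance and Moreau (Archdeacon).
Leclerc, Lindqvist, Lund and Ruiz all have date of consecration or institution 3 Mar 2009, so the next rule applies.
Leclerc, Lindqvist, Lund and Ruiz are each a member of the cathedral chapter, so the next rule applies.
Leclerc, Lindqvist, Lund and Ruiz all have years in holy orders 22 years, so the next rule applies.
Among Leclerc, Lindqvist, Lund and Ruiz, alphabetically by surname: Leclerc before Lindqvist before Lund before Ruiz.
Kapoor and Tran both have date of consecration or institution 3 Oct 1995, so the next rule applies.
Kapoor and Tran are each not a chapter member, so the next rule applies.
Kapoor and Tran both have years in holy orders 42 years, so the next rule applies.
Among Kapoor and Tran, alphabetically by surname: Kapoor before Tran.
Among Szabo, Vance and Moreau, by date of consecration or institution (earlier first) (reversed rule for this group): Szabo and Vance (20 Aug 1998) before Moreau (14 Mar 2002).
Szabo and Vance are each a member of the cathedral chapter, so the next rule applies.
Szabo and Vance both have years in holy orders 41 years, so the next rule applies.
Among Szabo and Vance, alphabetically by surname: Szabo before Vance.
Full order: Leclerc, Lindqvist, Lund, Ruiz, Kapoor, Tran, Szabo, Vance, Moreau.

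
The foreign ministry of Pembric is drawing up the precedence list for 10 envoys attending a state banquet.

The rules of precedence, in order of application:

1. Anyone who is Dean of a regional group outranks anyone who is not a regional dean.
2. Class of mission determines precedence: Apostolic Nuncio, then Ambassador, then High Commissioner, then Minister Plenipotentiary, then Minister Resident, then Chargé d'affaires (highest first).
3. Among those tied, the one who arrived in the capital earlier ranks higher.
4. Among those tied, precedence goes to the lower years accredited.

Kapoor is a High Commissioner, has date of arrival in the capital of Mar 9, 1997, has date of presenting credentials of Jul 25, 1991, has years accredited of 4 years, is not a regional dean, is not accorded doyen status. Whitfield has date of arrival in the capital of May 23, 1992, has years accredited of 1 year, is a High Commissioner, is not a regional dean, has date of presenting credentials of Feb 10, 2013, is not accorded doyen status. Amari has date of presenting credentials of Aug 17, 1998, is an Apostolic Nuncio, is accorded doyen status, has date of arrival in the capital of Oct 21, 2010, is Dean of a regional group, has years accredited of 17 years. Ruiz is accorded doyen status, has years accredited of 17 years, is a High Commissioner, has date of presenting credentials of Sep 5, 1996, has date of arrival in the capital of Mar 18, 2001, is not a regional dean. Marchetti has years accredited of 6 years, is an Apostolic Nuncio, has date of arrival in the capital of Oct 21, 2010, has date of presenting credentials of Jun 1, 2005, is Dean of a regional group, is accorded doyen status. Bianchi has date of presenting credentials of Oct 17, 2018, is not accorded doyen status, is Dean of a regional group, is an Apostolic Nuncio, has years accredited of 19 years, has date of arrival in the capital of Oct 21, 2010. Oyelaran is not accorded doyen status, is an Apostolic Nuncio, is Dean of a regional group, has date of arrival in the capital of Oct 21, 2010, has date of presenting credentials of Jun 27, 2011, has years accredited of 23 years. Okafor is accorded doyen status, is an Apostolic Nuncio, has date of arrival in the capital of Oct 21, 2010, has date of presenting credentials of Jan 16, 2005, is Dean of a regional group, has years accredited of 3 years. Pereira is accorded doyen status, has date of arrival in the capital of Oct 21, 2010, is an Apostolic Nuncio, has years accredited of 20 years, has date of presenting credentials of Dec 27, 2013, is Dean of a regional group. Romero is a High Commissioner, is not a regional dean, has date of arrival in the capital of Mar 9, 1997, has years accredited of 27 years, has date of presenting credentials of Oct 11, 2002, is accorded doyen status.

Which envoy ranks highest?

By the first rule: Okafor, Marchetti, Amari, Bianchi, Pereira and Oyelaran (each Dean of a regional group); then Whitfield, Kapoor, Romero and Ruiz (each not a regional dean).
Okafor, Marchetti, Amari, Bianchi, Pereira and Oyelaran are each Apostolic Nuncio, so the next rule applies.
Okafor, Marchetti, Amari, Bianchi, Pereira and Oyelaran all have date of arrival in the capital Oct 21, 2010, so the next rule applies.
Among Okafor, Marchetti, Amari, Bianchi, Pereira and Oyelaran, by years accredited (lower first): Okafor (3 years) before Marchetti (6 years) before Amari (17 years) before Bianchi (19 years) before Pereira (20 years) before Oyelaran (23 years).
Whitfield, Kapoor, Romero and Ruiz are each High Commissioner, so the next rule applies.
Among Whitfield, Kapoor, Romero and Ruiz, by date of arrival in the capital (earlier first): Whitfield (May 23, 1992) before Kapoor and Romero (Mar 9, 1997) before Ruiz (Mar 18, 2001).
Among Kapoor and Romero, by years accredited (lower first): Kapoor (4 years) before Romero (27 years).
Order: Okafor, Marchetti, Amari, Bianchi, Pereira, Oyelaran, Whitfield, Kapoor, Romero, Ruiz.

Okafor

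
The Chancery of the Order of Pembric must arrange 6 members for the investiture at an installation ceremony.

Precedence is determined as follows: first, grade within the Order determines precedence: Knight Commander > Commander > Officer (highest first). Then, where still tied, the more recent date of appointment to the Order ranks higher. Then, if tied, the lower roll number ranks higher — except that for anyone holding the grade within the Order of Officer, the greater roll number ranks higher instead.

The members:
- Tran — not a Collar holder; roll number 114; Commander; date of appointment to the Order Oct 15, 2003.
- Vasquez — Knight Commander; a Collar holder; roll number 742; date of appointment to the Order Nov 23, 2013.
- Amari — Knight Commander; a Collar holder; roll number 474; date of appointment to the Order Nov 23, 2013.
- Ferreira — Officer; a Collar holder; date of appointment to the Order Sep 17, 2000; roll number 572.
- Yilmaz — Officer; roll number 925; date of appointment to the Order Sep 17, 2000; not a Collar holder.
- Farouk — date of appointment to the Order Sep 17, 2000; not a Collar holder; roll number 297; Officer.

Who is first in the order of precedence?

Amari

By grade within the Order: Amari and Vasquez (Knight Commander); then Tran (Commander); then Yilmaz, Ferreira and Farouk (Officer).
Amari and Vasquez both have date of appointment to the Order Nov 23, 2013, so the next rule applies.
Among Amari and Vasquez, by roll number (lower first): Amari (474) before Vasquez (742).
Yilmaz, Ferreira and Farouk all have date of appointment to the Order Sep 17, 2000, so the next rule applies.
Among Yilmaz, Ferreira and Farouk, by roll number (higher first) (reversed rule for this group): Yilmaz (925) before Ferreira (572) before Farouk (297).
Order: Amari, Vasquez, Tran, Yilmaz, Ferreira, Farouk.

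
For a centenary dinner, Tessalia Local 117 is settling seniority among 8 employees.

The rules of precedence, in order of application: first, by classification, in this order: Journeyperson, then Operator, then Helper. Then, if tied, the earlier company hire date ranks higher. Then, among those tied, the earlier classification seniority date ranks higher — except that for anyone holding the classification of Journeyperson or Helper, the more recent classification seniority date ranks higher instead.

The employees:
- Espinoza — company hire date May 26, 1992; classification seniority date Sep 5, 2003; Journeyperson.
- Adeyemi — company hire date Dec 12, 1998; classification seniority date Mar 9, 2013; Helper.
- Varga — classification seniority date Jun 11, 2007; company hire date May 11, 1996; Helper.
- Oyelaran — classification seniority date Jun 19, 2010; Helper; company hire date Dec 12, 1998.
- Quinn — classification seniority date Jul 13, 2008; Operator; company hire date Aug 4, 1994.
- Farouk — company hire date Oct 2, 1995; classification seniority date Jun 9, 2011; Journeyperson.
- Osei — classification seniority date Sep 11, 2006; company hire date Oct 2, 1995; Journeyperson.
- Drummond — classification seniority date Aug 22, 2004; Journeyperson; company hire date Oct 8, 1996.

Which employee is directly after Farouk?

By classification: Espinoza, Farouk, Osei and Drummond (Journeyperson); then Quinn (Operator); then Varga, Adeyemi and Oyelaran (Helper).
Among Espinoza, Farouk, Osei and Drummond, by company hire date (earlier first): Espinoza (May 26, 1992) before Farouk and Osei (Oct 2, 1995) before Drummond (Oct 8, 1996).
Among Farouk and Osei, by classification seniority date (later first) (reversed rule for this group): Farouk (Jun 9, 2011) before Osei (Sep 11, 2006).
Among Varga, Adeyemi and Oyelaran, by company hire date (earlier first): Varga (May 11, 1996) before Adeyemi and Oyelaran (Dec 12, 1998).
Among Adeyemi and Oyelaran, by classification seniority date (later first) (reversed rule for this group): Adeyemi (Mar 9, 2013) before Oyelaran (Jun 19, 2010).
Order: Espinoza, Farouk, Osei, Drummond, Quinn, Varga, Adeyemi, Oyelaran.

Osei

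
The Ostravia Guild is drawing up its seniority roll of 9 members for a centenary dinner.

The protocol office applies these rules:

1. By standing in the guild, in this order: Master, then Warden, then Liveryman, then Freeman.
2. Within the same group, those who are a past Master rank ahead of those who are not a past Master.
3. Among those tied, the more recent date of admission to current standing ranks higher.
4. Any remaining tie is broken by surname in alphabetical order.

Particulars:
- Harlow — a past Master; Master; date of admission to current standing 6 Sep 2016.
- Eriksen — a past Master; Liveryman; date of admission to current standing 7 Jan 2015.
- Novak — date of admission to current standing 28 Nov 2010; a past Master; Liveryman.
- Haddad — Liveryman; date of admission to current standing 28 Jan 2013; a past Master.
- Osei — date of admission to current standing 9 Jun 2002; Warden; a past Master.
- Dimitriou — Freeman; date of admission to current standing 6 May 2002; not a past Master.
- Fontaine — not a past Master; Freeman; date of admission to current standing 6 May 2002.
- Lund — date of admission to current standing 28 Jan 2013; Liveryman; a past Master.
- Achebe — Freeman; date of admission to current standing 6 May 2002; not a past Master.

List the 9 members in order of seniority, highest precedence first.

Harlow, Osei, Eriksen, Haddad, Lund, Novak, Achebe, Dimitriou, Fontaine

By standing in the guild: Harlow (Master); then Osei (Warden); then Eriksen, Haddad, Lund and Novak (Liveryman); then Achebe, Dimitriou and Fontaine (Freeman).
Eriksen, Haddad, Lund and Novak are each a past Master, so the next rule applies.
Among Eriksen, Haddad, Lund and Novak, by date of admission to current standing (later first): Eriksen (7 Jan 2015) before Haddad and Lund (28 Jan 2013) before Novak (28 Nov 2010).
Among Haddad and Lund, alphabetically by surname: Haddad before Lund.
Achebe, Dimitriou and Fontaine are each not a past Master, so the next rule applies.
Achebe, Dimitriou and Fontaine all have date of admission to current standing 6 May 2002, so the next rule applies.
Among Achebe, Dimitriou and Fontaine, alphabetically by surname: Achebe before Dimitriou before Fontaine.
Full order: Harlow, Osei, Eriksen, Haddad, Lund, Novak, Achebe, Dimitriou, Fontaine.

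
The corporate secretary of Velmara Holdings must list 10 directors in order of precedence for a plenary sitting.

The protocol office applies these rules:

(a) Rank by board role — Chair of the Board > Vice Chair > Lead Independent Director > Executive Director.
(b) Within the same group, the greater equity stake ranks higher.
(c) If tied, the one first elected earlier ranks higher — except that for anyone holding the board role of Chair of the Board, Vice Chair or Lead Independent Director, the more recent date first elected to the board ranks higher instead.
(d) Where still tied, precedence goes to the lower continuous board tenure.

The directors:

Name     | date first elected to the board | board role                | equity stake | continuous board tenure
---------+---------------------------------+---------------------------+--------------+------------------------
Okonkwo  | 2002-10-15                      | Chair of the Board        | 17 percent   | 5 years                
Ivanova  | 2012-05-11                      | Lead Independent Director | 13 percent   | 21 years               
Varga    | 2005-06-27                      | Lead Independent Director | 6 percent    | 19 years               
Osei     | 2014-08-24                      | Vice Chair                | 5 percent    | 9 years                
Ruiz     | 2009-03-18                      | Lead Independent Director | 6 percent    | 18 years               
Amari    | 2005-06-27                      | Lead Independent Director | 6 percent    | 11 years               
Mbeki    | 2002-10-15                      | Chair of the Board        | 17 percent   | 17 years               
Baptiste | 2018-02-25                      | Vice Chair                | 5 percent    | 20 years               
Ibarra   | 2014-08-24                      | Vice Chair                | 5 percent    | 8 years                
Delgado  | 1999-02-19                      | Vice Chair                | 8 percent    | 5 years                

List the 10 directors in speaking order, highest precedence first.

By board role: Okonkwo and Mbeki (Chair of the Board); then Delgado, Baptiste, Ibarra and Osei (Vice Chair); then Ivanova, Ruiz, Amari and Varga (Lead Independent Director).
Okonkwo and Mbeki both have equity stake 17 percent, so the next rule applies.
Okonkwo and Mbeki both have date first elected to the board 2002-10-15, so the next rule applies.
Among Okonkwo and Mbeki, by continuous board tenure (lower first): Okonkwo (5 years) before Mbeki (17 years).
Among Delgado, Baptiste, Ibarra and Osei, by equity stake (higher first): Delgado (8 percent) before Baptiste, Ibarra and Osei (5 percent).
Among Baptiste, Ibarra and Osei, by date first elected to the board (later first) (reversed rule for this group): Baptiste (2018-02-25) before Ibarra and Osei (2014-08-24).
Among Ibarra and Osei, by continuous board tenure (lower first): Ibarra (8 years) before Osei (9 years).
Among Ivanova, Ruiz, Amari and Varga, by equity stake (higher first): Ivanova (13 percent) before Ruiz, Amari and Varga (6 percent).
Among Ruiz, Amari and Varga, by date first elected to the board (later first) (reversed rule for this group): Ruiz (2009-03-18) before Amari and Varga (2005-06-27).
Among Amari and Varga, by continuous board tenure (lower first): Amari (11 years) before Varga (19 years).
Full order: Okonkwo, Mbeki, Delgado, Baptiste, Ibarra, Osei, Ivanova, Ruiz, Amari, Varga.

Okonkwo, Mbeki, Delgado, Baptiste, Ibarra, Osei, Ivanova, Ruiz, Amari, Varga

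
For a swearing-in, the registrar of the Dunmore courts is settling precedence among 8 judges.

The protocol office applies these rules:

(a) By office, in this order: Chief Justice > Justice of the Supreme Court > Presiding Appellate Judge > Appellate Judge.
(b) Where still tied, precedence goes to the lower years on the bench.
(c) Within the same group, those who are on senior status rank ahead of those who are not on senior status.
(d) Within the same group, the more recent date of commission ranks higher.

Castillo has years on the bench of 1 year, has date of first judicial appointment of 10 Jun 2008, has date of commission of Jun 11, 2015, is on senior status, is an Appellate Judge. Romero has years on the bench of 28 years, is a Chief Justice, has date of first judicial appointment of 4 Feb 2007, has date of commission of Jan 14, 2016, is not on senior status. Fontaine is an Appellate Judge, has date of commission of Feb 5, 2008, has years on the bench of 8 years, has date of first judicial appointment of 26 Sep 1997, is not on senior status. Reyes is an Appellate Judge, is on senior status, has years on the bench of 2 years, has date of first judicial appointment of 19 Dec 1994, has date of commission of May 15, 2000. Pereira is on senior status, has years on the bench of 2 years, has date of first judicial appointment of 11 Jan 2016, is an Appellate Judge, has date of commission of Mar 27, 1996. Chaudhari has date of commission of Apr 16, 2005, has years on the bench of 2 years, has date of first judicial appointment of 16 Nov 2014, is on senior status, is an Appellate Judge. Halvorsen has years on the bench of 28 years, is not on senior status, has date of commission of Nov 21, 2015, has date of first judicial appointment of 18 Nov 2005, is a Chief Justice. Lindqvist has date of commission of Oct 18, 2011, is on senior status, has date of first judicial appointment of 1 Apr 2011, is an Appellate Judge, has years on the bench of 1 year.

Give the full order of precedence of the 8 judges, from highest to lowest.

By office: Romero and Halvorsen (Chief Justice); then Castillo, Lindqvist, Chaudhari, Reyes, Pereira and Fontaine (Appellate Judge).
Romero and Halvorsen both have years on the bench 28 years, so the next rule applies.
Romero and Halvorsen are each not on senior status, so the next rule applies.
Among Romero and Halvorsen, by date of commission (later first): Romero (Jan 14, 2016) before Halvorsen (Nov 21, 2015).
Among Castillo, Lindqvist, Chaudhari, Reyes, Pereira and Fontaine, by years on the bench (lower first): Castillo and Lindqvist (1 year) before Chaudhari, Reyes and Pereira (2 years) before Fontaine (8 years).
Castillo and Lindqvist are each on senior status, so the next rule applies.
Among Castillo and Lindqvist, by date of commission (later first): Castillo (Jun 11, 2015) before Lindqvist (Oct 18, 2011).
Chaudhari, Reyes and Pereira are each on senior status, so the next rule applies.
Among Chaudhari, Reyes and Pereira, by date of commission (later first): Chaudhari (Apr 16, 2005) before Reyes (May 15, 2000) before Pereira (Mar 27, 1996).
Full order: Romero, Halvorsen, Castillo, Lindqvist, Chaudhari, Reyes, Pereira, Fontaine.

Romero, Halvorsen, Castillo, Lindqvist, Chaudhari, Reyes, Pereira, Fontaine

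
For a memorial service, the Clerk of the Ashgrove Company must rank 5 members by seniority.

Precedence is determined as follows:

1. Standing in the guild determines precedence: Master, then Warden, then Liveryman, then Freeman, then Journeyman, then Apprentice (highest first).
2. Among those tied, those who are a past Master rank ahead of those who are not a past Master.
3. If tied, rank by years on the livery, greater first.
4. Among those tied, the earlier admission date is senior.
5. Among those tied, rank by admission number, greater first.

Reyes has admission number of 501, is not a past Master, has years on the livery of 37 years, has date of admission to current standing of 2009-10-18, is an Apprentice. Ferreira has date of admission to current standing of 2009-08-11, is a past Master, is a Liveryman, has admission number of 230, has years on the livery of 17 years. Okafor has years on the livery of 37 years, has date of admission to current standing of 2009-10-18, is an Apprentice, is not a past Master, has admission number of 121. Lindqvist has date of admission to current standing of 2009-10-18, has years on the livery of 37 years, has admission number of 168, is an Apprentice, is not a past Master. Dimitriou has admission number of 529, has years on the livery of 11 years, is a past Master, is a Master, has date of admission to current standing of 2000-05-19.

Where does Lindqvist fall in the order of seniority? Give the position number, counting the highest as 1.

By standing in the guild: Dimitriou (Master); then Ferreira (Liveryman); then Reyes, Lindqvist and Okafor (Apprentice).
Reyes, Lindqvist and Okafor are each not a past Master, so the next rule applies.
Reyes, Lindqvist and Okafor all have years on the livery 37 years, so the next rule applies.
Reyes, Lindqvist and Okafor all have date of admission to current standing 2009-10-18, so the next rule applies.
Among Reyes, Lindqvist and Okafor, by admission number (higher first): Reyes (501) before Lindqvist (168) before Okafor (121).
Order: Dimitriou, Ferreira, Reyes, Lindqvist, Okafor. So position 4.

4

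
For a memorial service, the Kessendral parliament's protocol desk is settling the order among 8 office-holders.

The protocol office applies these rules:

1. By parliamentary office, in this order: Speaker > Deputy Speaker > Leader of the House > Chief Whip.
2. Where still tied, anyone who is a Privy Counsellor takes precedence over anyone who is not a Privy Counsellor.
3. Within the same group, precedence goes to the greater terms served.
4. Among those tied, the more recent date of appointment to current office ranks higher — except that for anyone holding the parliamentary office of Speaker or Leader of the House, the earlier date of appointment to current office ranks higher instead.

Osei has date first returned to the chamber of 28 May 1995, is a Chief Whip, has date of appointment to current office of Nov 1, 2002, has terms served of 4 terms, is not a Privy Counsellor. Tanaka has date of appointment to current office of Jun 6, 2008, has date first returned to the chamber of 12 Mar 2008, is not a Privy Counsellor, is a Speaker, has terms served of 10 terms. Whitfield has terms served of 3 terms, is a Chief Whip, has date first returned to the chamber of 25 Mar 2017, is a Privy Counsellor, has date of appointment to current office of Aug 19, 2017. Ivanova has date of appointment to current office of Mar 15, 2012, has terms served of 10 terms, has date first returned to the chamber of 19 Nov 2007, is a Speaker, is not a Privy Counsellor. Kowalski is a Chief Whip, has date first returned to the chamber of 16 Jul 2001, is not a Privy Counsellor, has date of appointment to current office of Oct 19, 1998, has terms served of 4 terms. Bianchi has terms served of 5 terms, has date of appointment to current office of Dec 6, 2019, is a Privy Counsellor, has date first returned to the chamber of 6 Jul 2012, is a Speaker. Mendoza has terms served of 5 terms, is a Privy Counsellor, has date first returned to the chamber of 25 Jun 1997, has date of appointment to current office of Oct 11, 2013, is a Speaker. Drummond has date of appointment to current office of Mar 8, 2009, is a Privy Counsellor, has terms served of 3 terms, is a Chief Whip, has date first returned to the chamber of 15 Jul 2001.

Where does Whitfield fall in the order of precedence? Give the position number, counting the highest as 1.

By parliamentary office: Mendoza, Bianchi, Tanaka and Ivanova (Speaker); then Whitfield, Drummond, Osei and Kowalski (Chief Whip).
Among Mendoza, Bianchi, Tanaka and Ivanova, a Privy Counsellor before not a Privy Counsellor: Mendoza and Bianchi (a Privy Counsellor) before Tanaka and Ivanova (not a Privy Counsellor).
Mendoza and Bianchi both have terms served 5 terms, so the next rule applies.
Among Mendoza and Bianchi, by date of appointment to current office (earlier first) (reversed rule for this group): Mendoza (Oct 11, 2013) before Bianchi (Dec 6, 2019).
Tanaka and Ivanova both have terms served 10 terms, so the next rule applies.
Among Tanaka and Ivanova, by date of appointment to current office (earlier first) (reversed rule for this group): Tanaka (Jun 6, 2008) before Ivanova (Mar 15, 2012).
Among Whitfield, Drummond, Osei and Kowalski, a Privy Counsellor before not a Privy Counsellor: Whitfield and Drummond (a Privy Counsellor) before Osei and Kowalski (not a Privy Counsellor).
Whitfield and Drummond both have terms served 3 terms, so the next rule applies.
Among Whitfield and Drummond, by date of appointment to current office (later first): Whitfield (Aug 19, 2017) before Drummond (Mar 8, 2009).
Osei and Kowalski both have terms served 4 terms, so the next rule applies.
Among Osei and Kowalski, by date of appointment to current office (later first): Osei (Nov 1, 2002) before Kowalski (Oct 19, 1998).
Order: Mendoza, Bianchi, Tanaka, Ivanova, Whitfield, Drummond, Osei, Kowalski. So position 5.

5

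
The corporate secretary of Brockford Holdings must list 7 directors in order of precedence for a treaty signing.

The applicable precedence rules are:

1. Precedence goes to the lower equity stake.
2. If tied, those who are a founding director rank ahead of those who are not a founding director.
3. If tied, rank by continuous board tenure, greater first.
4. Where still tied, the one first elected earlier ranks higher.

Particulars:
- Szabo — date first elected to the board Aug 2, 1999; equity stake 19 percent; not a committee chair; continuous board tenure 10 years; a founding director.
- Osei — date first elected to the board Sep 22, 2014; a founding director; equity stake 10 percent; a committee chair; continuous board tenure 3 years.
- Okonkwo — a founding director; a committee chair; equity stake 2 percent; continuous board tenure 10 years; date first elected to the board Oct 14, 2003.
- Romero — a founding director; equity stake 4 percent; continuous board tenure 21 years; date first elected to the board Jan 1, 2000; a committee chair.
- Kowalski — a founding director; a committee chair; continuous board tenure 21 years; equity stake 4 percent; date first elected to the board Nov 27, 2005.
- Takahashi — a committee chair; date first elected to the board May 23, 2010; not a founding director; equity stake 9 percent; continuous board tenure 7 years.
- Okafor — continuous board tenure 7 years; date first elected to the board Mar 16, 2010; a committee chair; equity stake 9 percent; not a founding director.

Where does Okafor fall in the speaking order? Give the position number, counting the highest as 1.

4

By equity stake (lower first): Okonkwo (2 percent); then Romero and Kowalski (both 4 percent); then Okafor and Takahashi (both 9 percent); then Osei (10 percent); then Szabo (19 percent).
Romero and Kowalski are each a founding director, so the next rule applies.
Romero and Kowalski both have continuous board tenure 21 years, so the next rule applies.
Among Romero and Kowalski, by date first elected to the board (earlier first): Romero (Jan 1, 2000) before Kowalski (Nov 27, 2005).
Okafor and Takahashi are each not a founding director, so the next rule applies.
Okafor and Takahashi both have continuous board tenure 7 years, so the next rule applies.
Among Okafor and Takahashi, by date first elected to the board (earlier first): Okafor (Mar 16, 2010) before Takahashi (May 23, 2010).
Order: Okonkwo, Romero, Kowalski, Okafor, Takahashi, Osei, Szabo. So position 4.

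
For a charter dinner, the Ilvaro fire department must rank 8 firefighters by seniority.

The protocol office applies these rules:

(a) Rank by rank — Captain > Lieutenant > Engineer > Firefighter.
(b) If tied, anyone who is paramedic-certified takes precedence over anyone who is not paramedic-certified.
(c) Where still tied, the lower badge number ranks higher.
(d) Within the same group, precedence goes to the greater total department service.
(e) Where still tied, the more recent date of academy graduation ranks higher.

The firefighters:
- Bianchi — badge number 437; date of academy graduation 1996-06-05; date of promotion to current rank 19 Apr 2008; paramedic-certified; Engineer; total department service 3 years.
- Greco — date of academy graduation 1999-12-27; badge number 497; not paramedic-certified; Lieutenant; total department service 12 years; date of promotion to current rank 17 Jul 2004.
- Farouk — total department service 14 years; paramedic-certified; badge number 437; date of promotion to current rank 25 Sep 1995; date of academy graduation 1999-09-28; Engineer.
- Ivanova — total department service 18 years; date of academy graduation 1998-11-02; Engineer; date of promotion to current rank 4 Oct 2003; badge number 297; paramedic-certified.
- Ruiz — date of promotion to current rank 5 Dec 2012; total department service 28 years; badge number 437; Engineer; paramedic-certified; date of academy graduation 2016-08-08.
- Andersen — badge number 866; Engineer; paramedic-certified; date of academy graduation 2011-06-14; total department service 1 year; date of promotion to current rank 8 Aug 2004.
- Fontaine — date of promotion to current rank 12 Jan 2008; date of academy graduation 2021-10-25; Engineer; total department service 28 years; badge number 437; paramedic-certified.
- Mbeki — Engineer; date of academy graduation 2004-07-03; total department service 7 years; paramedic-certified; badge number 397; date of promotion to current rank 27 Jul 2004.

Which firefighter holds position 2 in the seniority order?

Ivanova

By rank: Greco (Lieutenant); then Ivanova, Mbeki, Fontaine, Ruiz, Farouk, Bianchi and Andersen (Engineer).
Ivanova, Mbeki, Fontaine, Ruiz, Farouk, Bianchi and Andersen are each paramedic-certified, so the next rule applies.
Among Ivanova, Mbeki, Fontaine, Ruiz, Farouk, Bianchi and Andersen, by badge number (lower first): Ivanova (297) before Mbeki (397) before Fontaine, Ruiz, Farouk and Bianchi (437) before Andersen (866).
Among Fontaine, Ruiz, Farouk and Bianchi, by total department service (higher first): Fontaine and Ruiz (28 years) before Farouk (14 years) before Bianchi (3 years).
Among Fontaine and Ruiz, by date of academy graduation (later first): Fontaine (2021-10-25) before Ruiz (2016-08-08).
Order: Greco, Ivanova, Mbeki, Fontaine, Ruiz, Farouk, Bianchi, Andersen.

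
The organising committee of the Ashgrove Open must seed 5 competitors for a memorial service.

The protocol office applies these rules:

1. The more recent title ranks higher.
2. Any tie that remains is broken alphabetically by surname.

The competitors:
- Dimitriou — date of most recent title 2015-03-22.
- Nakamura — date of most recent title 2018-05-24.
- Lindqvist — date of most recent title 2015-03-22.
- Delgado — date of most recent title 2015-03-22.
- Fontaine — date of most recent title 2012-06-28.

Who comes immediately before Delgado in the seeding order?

By date of most recent title (later first): Nakamura (2018-05-24); then Delgado, Dimitriou and Lindqvist (each 2015-03-22); then Fontaine (2012-06-28).
Among Delgado, Dimitriou and Lindqvist, alphabetically by surname: Delgado before Dimitriou before Lindqvist.
Order: Nakamura, Delgado, Dimitriou, Lindqvist, Fontaine.

Nakamura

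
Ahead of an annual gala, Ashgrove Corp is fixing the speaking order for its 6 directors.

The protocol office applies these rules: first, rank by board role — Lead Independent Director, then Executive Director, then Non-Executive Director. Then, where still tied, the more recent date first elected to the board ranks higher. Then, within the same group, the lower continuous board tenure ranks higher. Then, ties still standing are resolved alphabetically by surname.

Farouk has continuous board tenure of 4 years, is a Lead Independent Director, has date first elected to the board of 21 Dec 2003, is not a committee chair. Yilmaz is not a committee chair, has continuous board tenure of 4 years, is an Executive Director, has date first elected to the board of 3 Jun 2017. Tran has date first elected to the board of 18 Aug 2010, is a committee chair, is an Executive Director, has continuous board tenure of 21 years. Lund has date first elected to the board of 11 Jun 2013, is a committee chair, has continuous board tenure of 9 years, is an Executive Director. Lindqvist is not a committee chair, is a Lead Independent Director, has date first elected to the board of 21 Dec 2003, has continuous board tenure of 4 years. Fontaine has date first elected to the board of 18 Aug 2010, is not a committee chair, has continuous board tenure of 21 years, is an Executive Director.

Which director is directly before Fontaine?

Lund

By board role: Farouk and Lindqvist (Lead Independent Director); then Yilmaz, Lund, Fontaine and Tran (Executive Director).
Farouk and Lindqvist both have date first elected to the board 21 Dec 2003, so the next rule applies.
Farouk and Lindqvist both have continuous board tenure 4 years, so the next rule applies.
Among Farouk and Lindqvist, alphabetically by surname: Farouk before Lindqvist.
Among Yilmaz, Lund, Fontaine and Tran, by date first elected to the board (later first): Yilmaz (3 Jun 2017) before Lund (11 Jun 2013) before Fontaine and Tran (18 Aug 2010).
Fontaine and Tran both have continuous board tenure 21 years, so the next rule applies.
Among Fontaine and Tran, alphabetically by surname: Fontaine before Tran.
Order: Farouk, Lindqvist, Yilmaz, Lund, Fontaine, Tran.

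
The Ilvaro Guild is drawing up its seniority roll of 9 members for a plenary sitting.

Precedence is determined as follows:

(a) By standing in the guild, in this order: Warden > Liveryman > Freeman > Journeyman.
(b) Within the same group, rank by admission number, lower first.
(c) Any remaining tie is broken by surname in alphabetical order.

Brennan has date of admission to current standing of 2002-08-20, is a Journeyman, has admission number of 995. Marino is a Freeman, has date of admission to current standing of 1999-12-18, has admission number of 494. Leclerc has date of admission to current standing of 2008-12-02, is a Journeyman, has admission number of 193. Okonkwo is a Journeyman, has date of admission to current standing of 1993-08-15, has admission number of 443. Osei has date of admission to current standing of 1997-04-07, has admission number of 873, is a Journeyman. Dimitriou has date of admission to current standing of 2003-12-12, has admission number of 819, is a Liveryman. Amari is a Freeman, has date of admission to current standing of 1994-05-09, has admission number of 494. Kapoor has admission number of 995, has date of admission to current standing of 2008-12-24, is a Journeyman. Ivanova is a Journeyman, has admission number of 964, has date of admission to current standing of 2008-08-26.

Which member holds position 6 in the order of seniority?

Osei

By standing in the guild: Dimitriou (Liveryman); then Amari and Marino (Freeman); then Leclerc, Okonkwo, Osei, Ivanova, Brennan and Kapoor (Journeyman).
Amari and Marino both have admission number 494, so the next rule applies.
Among Amari and Marino, alphabetically by surname: Amari before Marino.
Among Leclerc, Okonkwo, Osei, Ivanova, Brennan and Kapoor, by admission number (lower first): Leclerc (193) before Okonkwo (443) before Osei (873) before Ivanova (964) before Brennan and Kapoor (995).
Among Brennan and Kapoor, alphabetically by surname: Brennan before Kapoor.
Order: Dimitriou, Amari, Marino, Leclerc, Okonkwo, Osei, Ivanova, Brennan, Kapoor.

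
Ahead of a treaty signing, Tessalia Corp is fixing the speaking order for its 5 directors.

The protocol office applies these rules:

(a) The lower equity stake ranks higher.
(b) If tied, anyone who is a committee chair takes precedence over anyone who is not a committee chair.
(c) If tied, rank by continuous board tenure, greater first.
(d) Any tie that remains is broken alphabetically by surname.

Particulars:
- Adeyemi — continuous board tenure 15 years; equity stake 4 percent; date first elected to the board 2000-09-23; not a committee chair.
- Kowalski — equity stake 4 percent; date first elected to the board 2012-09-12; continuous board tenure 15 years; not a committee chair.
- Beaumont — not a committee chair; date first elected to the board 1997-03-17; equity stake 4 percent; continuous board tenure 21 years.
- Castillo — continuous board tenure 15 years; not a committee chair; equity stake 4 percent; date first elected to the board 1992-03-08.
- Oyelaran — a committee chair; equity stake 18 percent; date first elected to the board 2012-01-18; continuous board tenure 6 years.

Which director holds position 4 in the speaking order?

Kowalski

By equity stake (lower first): Beaumont, Adeyemi, Castillo and Kowalski (each 4 percent); then Oyelaran (18 percent).
Beaumont, Adeyemi, Castillo and Kowalski are each not a committee chair, so the next rule applies.
Among Beaumont, Adeyemi, Castillo and Kowalski, by continuous board tenure (higher first): Beaumont (21 years) before Adeyemi, Castillo and Kowalski (15 years).
Among Adeyemi, Castillo and Kowalski, alphabetically by surname: Adeyemi before Castillo before Kowalski.
Order: Beaumont, Adeyemi, Castillo, Kowalski, Oyelaran.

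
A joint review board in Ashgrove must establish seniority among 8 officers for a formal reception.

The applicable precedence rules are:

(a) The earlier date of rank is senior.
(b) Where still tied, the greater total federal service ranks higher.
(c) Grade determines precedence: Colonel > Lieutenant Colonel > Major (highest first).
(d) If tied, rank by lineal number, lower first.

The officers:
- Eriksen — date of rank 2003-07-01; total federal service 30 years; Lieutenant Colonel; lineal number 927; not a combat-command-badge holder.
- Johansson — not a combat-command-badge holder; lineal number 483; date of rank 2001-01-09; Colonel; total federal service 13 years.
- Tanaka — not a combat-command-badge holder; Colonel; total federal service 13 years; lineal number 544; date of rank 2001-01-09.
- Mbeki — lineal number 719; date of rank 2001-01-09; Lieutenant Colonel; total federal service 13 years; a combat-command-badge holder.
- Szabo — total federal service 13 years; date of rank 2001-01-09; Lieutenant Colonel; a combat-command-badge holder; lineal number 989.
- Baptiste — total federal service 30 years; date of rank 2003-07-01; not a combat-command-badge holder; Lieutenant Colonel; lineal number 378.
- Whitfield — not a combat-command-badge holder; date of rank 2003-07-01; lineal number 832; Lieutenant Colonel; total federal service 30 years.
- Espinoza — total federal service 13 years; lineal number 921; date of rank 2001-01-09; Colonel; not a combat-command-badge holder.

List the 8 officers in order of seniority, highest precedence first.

By date of rank (earlier first): Johansson, Tanaka, Espinoza, Mbeki and Szabo (each 2001-01-09); then Baptiste, Whitfield and Eriksen (each 2003-07-01).
Johansson, Tanaka, Espinoza, Mbeki and Szabo all have total federal service 13 years, so the next rule applies.
Among Johansson, Tanaka, Espinoza, Mbeki and Szabo, by grade: Johansson, Tanaka and Espinoza (Colonel) before Mbeki and Szabo (Lieutenant Colonel).
Among Johansson, Tanaka and Espinoza, by lineal number (lower first): Johansson (483) before Tanaka (544) before Espinoza (921).
Among Mbeki and Szabo, by lineal number (lower first): Mbeki (719) before Szabo (989).
Baptiste, Whitfield and Eriksen all have total federal service 30 years, so the next rule applies.
Baptiste, Whitfield and Eriksen are each Lieutenant Colonel, so the next rule applies.
Among Baptiste, Whitfield and Eriksen, by lineal number (lower first): Baptiste (378) before Whitfield (832) before Eriksen (927).
Full order: Johansson, Tanaka, Espinoza, Mbeki, Szabo, Baptiste, Whitfield, Eriksen.

Johansson, Tanaka, Espinoza, Mbeki, Szabo, Baptiste, Whitfield, Eriksen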